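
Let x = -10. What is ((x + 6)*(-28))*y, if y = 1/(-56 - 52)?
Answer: -28/27 ≈ -1.0370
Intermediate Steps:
y = -1/108 (y = 1/(-108) = -1/108 ≈ -0.0092593)
((x + 6)*(-28))*y = ((-10 + 6)*(-28))*(-1/108) = -4*(-28)*(-1/108) = 112*(-1/108) = -28/27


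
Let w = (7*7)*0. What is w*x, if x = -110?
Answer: 0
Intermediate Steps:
w = 0 (w = 49*0 = 0)
w*x = 0*(-110) = 0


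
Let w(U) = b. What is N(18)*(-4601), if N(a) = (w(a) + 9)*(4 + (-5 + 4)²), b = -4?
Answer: -115025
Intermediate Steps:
w(U) = -4
N(a) = 25 (N(a) = (-4 + 9)*(4 + (-5 + 4)²) = 5*(4 + (-1)²) = 5*(4 + 1) = 5*5 = 25)
N(18)*(-4601) = 25*(-4601) = -115025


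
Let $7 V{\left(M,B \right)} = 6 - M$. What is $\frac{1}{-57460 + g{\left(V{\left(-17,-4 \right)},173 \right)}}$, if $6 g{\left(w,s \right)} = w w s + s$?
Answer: $- \frac{147}{8396623} \approx -1.7507 \cdot 10^{-5}$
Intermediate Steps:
$V{\left(M,B \right)} = \frac{6}{7} - \frac{M}{7}$ ($V{\left(M,B \right)} = \frac{6 - M}{7} = \frac{6}{7} - \frac{M}{7}$)
$g{\left(w,s \right)} = \frac{s}{6} + \frac{s w^{2}}{6}$ ($g{\left(w,s \right)} = \frac{w w s + s}{6} = \frac{w^{2} s + s}{6} = \frac{s w^{2} + s}{6} = \frac{s + s w^{2}}{6} = \frac{s}{6} + \frac{s w^{2}}{6}$)
$\frac{1}{-57460 + g{\left(V{\left(-17,-4 \right)},173 \right)}} = \frac{1}{-57460 + \frac{1}{6} \cdot 173 \left(1 + \left(\frac{6}{7} - - \frac{17}{7}\right)^{2}\right)} = \frac{1}{-57460 + \frac{1}{6} \cdot 173 \left(1 + \left(\frac{6}{7} + \frac{17}{7}\right)^{2}\right)} = \frac{1}{-57460 + \frac{1}{6} \cdot 173 \left(1 + \left(\frac{23}{7}\right)^{2}\right)} = \frac{1}{-57460 + \frac{1}{6} \cdot 173 \left(1 + \frac{529}{49}\right)} = \frac{1}{-57460 + \frac{1}{6} \cdot 173 \cdot \frac{578}{49}} = \frac{1}{-57460 + \frac{49997}{147}} = \frac{1}{- \frac{8396623}{147}} = - \frac{147}{8396623}$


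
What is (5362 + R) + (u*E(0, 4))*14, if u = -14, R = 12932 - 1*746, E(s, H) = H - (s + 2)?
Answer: 17156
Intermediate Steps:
E(s, H) = -2 + H - s (E(s, H) = H - (2 + s) = H + (-2 - s) = -2 + H - s)
R = 12186 (R = 12932 - 746 = 12186)
(5362 + R) + (u*E(0, 4))*14 = (5362 + 12186) - 14*(-2 + 4 - 1*0)*14 = 17548 - 14*(-2 + 4 + 0)*14 = 17548 - 14*2*14 = 17548 - 28*14 = 17548 - 392 = 17156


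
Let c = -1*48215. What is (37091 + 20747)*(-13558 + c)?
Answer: -3572826774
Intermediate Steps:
c = -48215
(37091 + 20747)*(-13558 + c) = (37091 + 20747)*(-13558 - 48215) = 57838*(-61773) = -3572826774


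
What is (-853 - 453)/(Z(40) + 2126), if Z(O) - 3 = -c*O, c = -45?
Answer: -1306/3929 ≈ -0.33240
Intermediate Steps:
Z(O) = 3 + 45*O (Z(O) = 3 - (-45)*O = 3 + 45*O)
(-853 - 453)/(Z(40) + 2126) = (-853 - 453)/((3 + 45*40) + 2126) = -1306/((3 + 1800) + 2126) = -1306/(1803 + 2126) = -1306/3929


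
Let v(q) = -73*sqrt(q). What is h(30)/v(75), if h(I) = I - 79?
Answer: 49*sqrt(3)/1095 ≈ 0.077507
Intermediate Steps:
h(I) = -79 + I
h(30)/v(75) = (-79 + 30)/((-365*sqrt(3))) = -49*(-sqrt(3)/1095) = -(-49)*sqrt(3)/1095 = 49*sqrt(3)/1095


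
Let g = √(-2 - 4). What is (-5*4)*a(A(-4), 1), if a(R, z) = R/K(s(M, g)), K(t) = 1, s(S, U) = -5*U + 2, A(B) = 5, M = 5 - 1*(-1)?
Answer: -100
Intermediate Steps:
M = 6 (M = 5 + 1 = 6)
g = I*√6 (g = √(-6) = I*√6 ≈ 2.4495*I)
s(S, U) = 2 - 5*U
a(R, z) = R (a(R, z) = R/1 = R*1 = R)
(-5*4)*a(A(-4), 1) = -5*4*5 = -20*5 = -100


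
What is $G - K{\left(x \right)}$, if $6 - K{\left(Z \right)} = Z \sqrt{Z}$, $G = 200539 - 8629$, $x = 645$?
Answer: $191904 + 645 \sqrt{645} \approx 2.0829 \cdot 10^{5}$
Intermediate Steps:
$G = 191910$
$K{\left(Z \right)} = 6 - Z^{\frac{3}{2}}$ ($K{\left(Z \right)} = 6 - Z \sqrt{Z} = 6 - Z^{\frac{3}{2}}$)
$G - K{\left(x \right)} = 191910 - \left(6 - 645^{\frac{3}{2}}\right) = 191910 - \left(6 - 645 \sqrt{645}\right) = 191904 + 645 \sqrt{645}$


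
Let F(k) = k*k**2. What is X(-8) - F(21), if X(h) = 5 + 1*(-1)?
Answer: -9257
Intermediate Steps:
F(k) = k**3
X(h) = 4 (X(h) = 5 - 1 = 4)
X(-8) - F(21) = 4 - 1*21**3 = 4 - 1*9261 = 4 - 9261 = -9257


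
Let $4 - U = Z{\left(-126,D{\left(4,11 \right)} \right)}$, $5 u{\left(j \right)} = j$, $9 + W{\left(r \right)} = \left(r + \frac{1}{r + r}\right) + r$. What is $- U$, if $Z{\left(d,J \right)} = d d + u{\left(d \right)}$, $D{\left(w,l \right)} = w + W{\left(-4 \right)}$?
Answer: $\frac{79234}{5} \approx 15847.0$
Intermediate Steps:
$W{\left(r \right)} = -9 + \frac{1}{2 r} + 2 r$ ($W{\left(r \right)} = -9 + \left(\left(r + \frac{1}{r + r}\right) + r\right) = -9 + \left(\left(r + \frac{1}{2 r}\right) + r\right) = -9 + \left(\frac{1}{2 r} + 2 r\right) = -9 + \frac{1}{2 r} + 2 r$)
$u{\left(j \right)} = \frac{j}{5}$
$D{\left(w,l \right)} = - \frac{137}{8} + w$ ($D{\left(w,l \right)} = w + \left(-9 + \frac{1}{2 \left(-4\right)} + 2 \left(-4\right)\right) = w - \frac{137}{8} = - \frac{137}{8} + w$)
$Z{\left(d,J \right)} = d^{2} + \frac{d}{5}$ ($Z{\left(d,J \right)} = d d + \frac{d}{5} = d^{2} + \frac{d}{5}$)
$U = - \frac{79234}{5}$ ($U = 4 - - 126 \left(\frac{1}{5} - 126\right) = 4 - \left(-126\right) \left(- \frac{629}{5}\right) = 4 - \frac{79254}{5} = - \frac{79234}{5} \approx -15847.0$)
$- U = \left(-1\right) \left(- \frac{79234}{5}\right) = \frac{79234}{5}$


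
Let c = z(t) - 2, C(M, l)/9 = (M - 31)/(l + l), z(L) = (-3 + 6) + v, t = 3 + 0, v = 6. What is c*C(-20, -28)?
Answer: 459/8 ≈ 57.375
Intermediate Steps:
t = 3
z(L) = 9 (z(L) = (-3 + 6) + 6 = 3 + 6 = 9)
C(M, l) = 9*(-31 + M)/(2*l) (C(M, l) = 9*((M - 31)/(l + l)) = 9*((-31 + M)/((2*l))) = 9*((-31 + M)*(1/(2*l))) = 9*((-31 + M)/(2*l)) = 9*(-31 + M)/(2*l))
c = 7 (c = 9 - 2 = 7)
c*C(-20, -28) = 7*((9/2)*(-31 - 20)/(-28)) = 7*((9/2)*(-1/28)*(-51)) = 7*(459/56) = 459/8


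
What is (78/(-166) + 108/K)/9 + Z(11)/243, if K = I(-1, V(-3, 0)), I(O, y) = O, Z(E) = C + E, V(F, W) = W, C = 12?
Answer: -241172/20169 ≈ -11.958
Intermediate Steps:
Z(E) = 12 + E
K = -1
(78/(-166) + 108/K)/9 + Z(11)/243 = (78/(-166) + 108/(-1))/9 + (12 + 11)/243 = (78*(-1/166) + 108*(-1))*(⅑) + 23*(1/243) = (-39/83 - 108)*(⅑) + 23/243 = -9003/83*⅑ + 23/243 = -3001/249 + 23/243 = -241172/20169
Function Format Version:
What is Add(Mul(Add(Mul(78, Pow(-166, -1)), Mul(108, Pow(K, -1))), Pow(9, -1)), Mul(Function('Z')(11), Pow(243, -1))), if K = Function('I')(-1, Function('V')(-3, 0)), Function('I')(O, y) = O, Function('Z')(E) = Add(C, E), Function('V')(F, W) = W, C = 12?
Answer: Rational(-241172, 20169) ≈ -11.958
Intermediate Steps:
Function('Z')(E) = Add(12, E)
K = -1
Add(Mul(Add(Mul(78, Pow(-166, -1)), Mul(108, Pow(K, -1))), Pow(9, -1)), Mul(Function('Z')(11), Pow(243, -1))) = Add(Mul(Add(Mul(78, Pow(-166, -1)), Mul(108, Pow(-1, -1))), Pow(9, -1)), Mul(Add(12, 11), Pow(243, -1))) = Add(Mul(Add(Mul(78, Rational(-1, 166)), Mul(108, -1)), Rational(1, 9)), Mul(23, Rational(1, 243))) = Add(Mul(Add(Rational(-39, 83), -108), Rational(1, 9)), Rational(23, 243)) = Add(Mul(Rational(-9003, 83), Rational(1, 9)), Rational(23, 243)) = Add(Rational(-3001, 249), Rational(23, 243)) = Rational(-241172, 20169)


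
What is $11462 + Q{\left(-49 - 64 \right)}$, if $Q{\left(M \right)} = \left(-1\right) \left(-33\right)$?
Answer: $11495$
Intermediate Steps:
$Q{\left(M \right)} = 33$
$11462 + Q{\left(-49 - 64 \right)} = 11462 + 33 = 11495$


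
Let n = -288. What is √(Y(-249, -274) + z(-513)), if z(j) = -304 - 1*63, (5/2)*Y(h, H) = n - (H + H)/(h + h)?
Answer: 7*I*√15267435/1245 ≈ 21.969*I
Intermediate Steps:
Y(h, H) = -576/5 - 2*H/(5*h) (Y(h, H) = 2*(-288 - (H + H)/(h + h))/5 = 2*(-288 - 2*H/(2*h))/5 = 2*(-288 - 2*H*1/(2*h))/5 = 2*(-288 - H/h)/5 = -576/5 - 2*H/(5*h))
z(j) = -367 (z(j) = -304 - 63 = -367)
√(Y(-249, -274) + z(-513)) = √((⅖)*(-1*(-274) - 288*(-249))/(-249) - 367) = √((⅖)*(-1/249)*(274 + 71712) - 367) = √((⅖)*(-1/249)*71986 - 367) = √(-143972/1245 - 367) = √(-600887/1245) = 7*I*√15267435/1245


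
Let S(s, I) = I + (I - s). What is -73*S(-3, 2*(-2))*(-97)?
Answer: -35405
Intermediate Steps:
S(s, I) = -s + 2*I
-73*S(-3, 2*(-2))*(-97) = -73*(-1*(-3) + 2*(2*(-2)))*(-97) = -73*(3 + 2*(-4))*(-97) = -73*(3 - 8)*(-97) = -73*(-5)*(-97) = 365*(-97) = -35405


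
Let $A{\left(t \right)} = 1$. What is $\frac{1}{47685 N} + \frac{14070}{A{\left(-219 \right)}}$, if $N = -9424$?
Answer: $\frac{6322825000799}{449383440} \approx 14070.0$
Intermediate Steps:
$\frac{1}{47685 N} + \frac{14070}{A{\left(-219 \right)}} = \frac{1}{47685 \left(-9424\right)} + \frac{14070}{1} = \frac{1}{47685} \left(- \frac{1}{9424}\right) + 14070 \cdot 1 = - \frac{1}{449383440} + 14070 = \frac{6322825000799}{449383440}$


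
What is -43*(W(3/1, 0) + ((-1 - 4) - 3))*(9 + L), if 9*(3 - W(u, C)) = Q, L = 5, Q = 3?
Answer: 9632/3 ≈ 3210.7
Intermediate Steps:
W(u, C) = 8/3 (W(u, C) = 3 - ⅑*3 = 3 - ⅓ = 8/3)
-43*(W(3/1, 0) + ((-1 - 4) - 3))*(9 + L) = -43*(8/3 + ((-1 - 4) - 3))*(9 + 5) = -43*(8/3 + (-5 - 3))*14 = -43*(8/3 - 8)*14 = -(-688)*14/3 = -43*(-224/3) = 9632/3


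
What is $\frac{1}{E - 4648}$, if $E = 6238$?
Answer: $\frac{1}{1590} \approx 0.00062893$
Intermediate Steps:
$\frac{1}{E - 4648} = \frac{1}{6238 - 4648} = \frac{1}{1590}$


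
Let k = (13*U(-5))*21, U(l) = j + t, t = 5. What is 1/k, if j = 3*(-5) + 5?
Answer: -1/1365 ≈ -0.00073260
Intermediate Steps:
j = -10 (j = -15 + 5 = -10)
U(l) = -5 (U(l) = -10 + 5 = -5)
k = -1365 (k = (13*(-5))*21 = -65*21 = -1365)
1/k = 1/(-1365) = -1/1365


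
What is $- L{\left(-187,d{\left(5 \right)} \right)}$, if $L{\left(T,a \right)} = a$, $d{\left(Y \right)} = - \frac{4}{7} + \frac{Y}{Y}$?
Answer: $- \frac{3}{7} \approx -0.42857$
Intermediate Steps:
$d{\left(Y \right)} = \frac{3}{7}$ ($d{\left(Y \right)} = \left(-4\right) \frac{1}{7} + 1 = - \frac{4}{7} + 1 = \frac{3}{7}$)
$- L{\left(-187,d{\left(5 \right)} \right)} = \left(-1\right) \frac{3}{7} = - \frac{3}{7}$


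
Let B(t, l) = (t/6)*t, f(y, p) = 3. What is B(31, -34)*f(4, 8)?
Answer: 961/2 ≈ 480.50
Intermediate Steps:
B(t, l) = t**2/6 (B(t, l) = (t*(1/6))*t = (t/6)*t = t**2/6)
B(31, -34)*f(4, 8) = ((1/6)*31**2)*3 = ((1/6)*961)*3 = (961/6)*3 = 961/2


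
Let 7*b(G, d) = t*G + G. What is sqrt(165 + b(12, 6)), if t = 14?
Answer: sqrt(9345)/7 ≈ 13.810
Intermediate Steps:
b(G, d) = 15*G/7 (b(G, d) = (14*G + G)/7 = (15*G)/7 = 15*G/7)
sqrt(165 + b(12, 6)) = sqrt(165 + (15/7)*12) = sqrt(165 + 180/7) = sqrt(1335/7) = sqrt(9345)/7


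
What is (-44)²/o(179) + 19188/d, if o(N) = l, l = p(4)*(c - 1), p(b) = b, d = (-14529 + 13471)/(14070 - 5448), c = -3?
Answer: -82783477/529 ≈ -1.5649e+5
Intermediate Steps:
d = -529/4311 (d = -1058/8622 = -1058*1/8622 = -529/4311 ≈ -0.12271)
l = -16 (l = 4*(-3 - 1) = 4*(-4) = -16)
o(N) = -16
(-44)²/o(179) + 19188/d = (-44)²/(-16) + 19188/(-529/4311) = 1936*(-1/16) + 19188*(-4311/529) = -121 - 82719468/529 = -82783477/529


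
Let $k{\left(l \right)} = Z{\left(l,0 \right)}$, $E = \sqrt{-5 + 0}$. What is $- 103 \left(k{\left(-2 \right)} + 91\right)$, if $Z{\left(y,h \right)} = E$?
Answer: $-9373 - 103 i \sqrt{5} \approx -9373.0 - 230.31 i$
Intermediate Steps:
$E = i \sqrt{5}$ ($E = \sqrt{-5} = i \sqrt{5} \approx 2.2361 i$)
$Z{\left(y,h \right)} = i \sqrt{5}$
$k{\left(l \right)} = i \sqrt{5}$
$- 103 \left(k{\left(-2 \right)} + 91\right) = - 103 \left(i \sqrt{5} + 91\right) = - 103 \left(91 + i \sqrt{5}\right) = -9373 - 103 i \sqrt{5}$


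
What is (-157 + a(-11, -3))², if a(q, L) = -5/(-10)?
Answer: 97969/4 ≈ 24492.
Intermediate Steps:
a(q, L) = ½ (a(q, L) = -5*(-⅒) = ½)
(-157 + a(-11, -3))² = (-157 + ½)² = (-313/2)² = 97969/4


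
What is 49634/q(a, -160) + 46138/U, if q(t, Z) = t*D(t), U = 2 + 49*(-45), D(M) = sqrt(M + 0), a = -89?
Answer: -46138/2203 + 49634*I*sqrt(89)/7921 ≈ -20.943 + 59.115*I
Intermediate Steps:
D(M) = sqrt(M)
U = -2203 (U = 2 - 2205 = -2203)
q(t, Z) = t**(3/2) (q(t, Z) = t*sqrt(t) = t**(3/2))
49634/q(a, -160) + 46138/U = 49634/((-89)**(3/2)) + 46138/(-2203) = 49634/((-89*I*sqrt(89))) + 46138*(-1/2203) = 49634*(I*sqrt(89)/7921) - 46138/2203 = 49634*I*sqrt(89)/7921 - 46138/2203 = -46138/2203 + 49634*I*sqrt(89)/7921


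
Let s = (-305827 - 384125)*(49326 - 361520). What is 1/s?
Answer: 1/215398874688 ≈ 4.6426e-12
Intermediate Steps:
s = 215398874688 (s = -689952*(-312194) = 215398874688)
1/s = 1/215398874688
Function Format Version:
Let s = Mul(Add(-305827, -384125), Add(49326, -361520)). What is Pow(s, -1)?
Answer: Rational(1, 215398874688) ≈ 4.6426e-12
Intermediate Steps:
s = 215398874688 (s = Mul(-689952, -312194) = 215398874688)
Pow(s, -1) = Pow(215398874688, -1) = Rational(1, 215398874688)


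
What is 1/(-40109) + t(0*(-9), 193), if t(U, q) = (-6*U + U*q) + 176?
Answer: 7059183/40109 ≈ 176.00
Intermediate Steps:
t(U, q) = 176 - 6*U + U*q
1/(-40109) + t(0*(-9), 193) = 1/(-40109) + (176 - 0*(-9) + (0*(-9))*193) = -1/40109 + (176 - 6*0 + 0*193) = -1/40109 + (176 + 0 + 0) = -1/40109 + 176 = 7059183/40109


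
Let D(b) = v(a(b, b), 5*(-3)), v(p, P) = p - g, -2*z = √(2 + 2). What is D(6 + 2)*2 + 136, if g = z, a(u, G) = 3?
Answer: 144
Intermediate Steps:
z = -1 (z = -√(2 + 2)/2 = -√4/2 = -½*2 = -1)
g = -1
v(p, P) = 1 + p (v(p, P) = p - 1*(-1) = p + 1 = 1 + p)
D(b) = 4 (D(b) = 1 + 3 = 4)
D(6 + 2)*2 + 136 = 4*2 + 136 = 8 + 136 = 144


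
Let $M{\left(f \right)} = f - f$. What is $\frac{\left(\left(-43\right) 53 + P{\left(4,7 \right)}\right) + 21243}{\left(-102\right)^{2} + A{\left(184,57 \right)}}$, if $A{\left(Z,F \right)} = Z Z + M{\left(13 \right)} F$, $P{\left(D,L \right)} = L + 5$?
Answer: $\frac{4744}{11065} \approx 0.42874$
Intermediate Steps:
$P{\left(D,L \right)} = 5 + L$
$M{\left(f \right)} = 0$
$A{\left(Z,F \right)} = Z^{2}$ ($A{\left(Z,F \right)} = Z Z + 0 F = Z^{2} + 0 = Z^{2}$)
$\frac{\left(\left(-43\right) 53 + P{\left(4,7 \right)}\right) + 21243}{\left(-102\right)^{2} + A{\left(184,57 \right)}} = \frac{\left(\left(-43\right) 53 + \left(5 + 7\right)\right) + 21243}{\left(-102\right)^{2} + 184^{2}} = \frac{\left(-2279 + 12\right) + 21243}{10404 + 33856} = \frac{-2267 + 21243}{44260} = 18976 \cdot \frac{1}{44260} = \frac{4744}{11065}$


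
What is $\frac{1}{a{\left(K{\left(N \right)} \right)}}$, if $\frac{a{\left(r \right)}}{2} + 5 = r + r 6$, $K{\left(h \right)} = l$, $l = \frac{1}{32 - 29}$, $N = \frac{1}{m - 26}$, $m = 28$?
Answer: $- \frac{3}{16} \approx -0.1875$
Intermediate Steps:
$N = \frac{1}{2}$ ($N = \frac{1}{28 - 26} = \frac{1}{2} \approx 0.5$)
$l = \frac{1}{3} \approx 0.33333$
$K{\left(h \right)} = \frac{1}{3}$
$a{\left(r \right)} = -10 + 14 r$ ($a{\left(r \right)} = -10 + 2 \left(r + r 6\right) = -10 + 2 \left(r + 6 r\right) = -10 + 2 \cdot 7 r = -10 + 14 r$)
$\frac{1}{a{\left(K{\left(N \right)} \right)}} = \frac{1}{-10 + 14 \cdot \frac{1}{3}} = \frac{1}{-10 + \frac{14}{3}} = \frac{1}{- \frac{16}{3}} = - \frac{3}{16}$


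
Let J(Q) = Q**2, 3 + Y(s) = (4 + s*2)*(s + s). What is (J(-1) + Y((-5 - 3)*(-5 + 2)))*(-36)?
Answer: -89784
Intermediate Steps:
Y(s) = -3 + 2*s*(4 + 2*s) (Y(s) = -3 + (4 + s*2)*(s + s) = -3 + (4 + 2*s)*(2*s) = -3 + 2*s*(4 + 2*s))
(J(-1) + Y((-5 - 3)*(-5 + 2)))*(-36) = ((-1)**2 + (-3 + 4*((-5 - 3)*(-5 + 2))**2 + 8*((-5 - 3)*(-5 + 2))))*(-36) = (1 + (-3 + 4*(-8*(-3))**2 + 8*(-8*(-3))))*(-36) = (1 + (-3 + 4*24**2 + 8*24))*(-36) = (1 + (-3 + 4*576 + 192))*(-36) = (1 + (-3 + 2304 + 192))*(-36) = (1 + 2493)*(-36) = 2494*(-36) = -89784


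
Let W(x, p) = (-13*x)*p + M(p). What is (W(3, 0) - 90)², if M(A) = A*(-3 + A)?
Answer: 8100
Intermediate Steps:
W(x, p) = p*(-3 + p) - 13*p*x (W(x, p) = (-13*x)*p + p*(-3 + p) = -13*p*x + p*(-3 + p) = p*(-3 + p) - 13*p*x)
(W(3, 0) - 90)² = (0*(-3 + 0 - 13*3) - 90)² = (0*(-3 + 0 - 39) - 90)² = (0*(-42) - 90)² = (0 - 90)² = (-90)² = 8100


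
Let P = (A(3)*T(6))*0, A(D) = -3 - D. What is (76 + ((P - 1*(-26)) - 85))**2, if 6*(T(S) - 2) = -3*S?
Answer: 289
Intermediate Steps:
T(S) = 2 - S/2 (T(S) = 2 + (-3*S)/6 = 2 - S/2)
P = 0 (P = ((-3 - 1*3)*(2 - 1/2*6))*0 = ((-3 - 3)*(2 - 3))*0 = -6*(-1)*0 = 6*0 = 0)
(76 + ((P - 1*(-26)) - 85))**2 = (76 + ((0 - 1*(-26)) - 85))**2 = (76 + ((0 + 26) - 85))**2 = (76 + (26 - 85))**2 = (76 - 59)**2 = 17**2 = 289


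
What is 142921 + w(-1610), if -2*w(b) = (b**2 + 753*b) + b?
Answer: -546159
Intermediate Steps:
w(b) = -377*b - b**2/2 (w(b) = -((b**2 + 753*b) + b)/2 = -(b**2 + 754*b)/2 = -377*b - b**2/2)
142921 + w(-1610) = 142921 - 1/2*(-1610)*(754 - 1610) = 142921 - 1/2*(-1610)*(-856) = 142921 - 689080 = -546159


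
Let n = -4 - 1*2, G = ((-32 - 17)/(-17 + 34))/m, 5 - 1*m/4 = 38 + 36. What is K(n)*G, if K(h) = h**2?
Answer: 147/391 ≈ 0.37596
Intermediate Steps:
m = -276 (m = 20 - 4*(38 + 36) = 20 - 4*74 = 20 - 296 = -276)
G = 49/4692 (G = ((-32 - 17)/(-17 + 34))/(-276) = -49/17*(-1/276) = 49/4692 ≈ 0.010443)
n = -6 (n = -4 - 2 = -6)
K(n)*G = (-6)**2*(49/4692) = 36*(49/4692) = 147/391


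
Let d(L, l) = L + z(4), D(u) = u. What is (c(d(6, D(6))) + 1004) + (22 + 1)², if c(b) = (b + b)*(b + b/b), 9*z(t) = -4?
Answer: 130073/81 ≈ 1605.8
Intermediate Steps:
z(t) = -4/9 (z(t) = (⅑)*(-4) = -4/9)
d(L, l) = -4/9 + L (d(L, l) = L - 4/9 = -4/9 + L)
c(b) = 2*b*(1 + b) (c(b) = (2*b)*(b + 1) = (2*b)*(1 + b) = 2*b*(1 + b))
(c(d(6, D(6))) + 1004) + (22 + 1)² = (2*(-4/9 + 6)*(1 + (-4/9 + 6)) + 1004) + (22 + 1)² = (2*(50/9)*(1 + 50/9) + 1004) + 23² = (2*(50/9)*(59/9) + 1004) + 529 = (5900/81 + 1004) + 529 = 87224/81 + 529 = 130073/81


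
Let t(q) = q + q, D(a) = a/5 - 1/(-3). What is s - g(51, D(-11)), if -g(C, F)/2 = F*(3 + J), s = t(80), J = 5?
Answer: 1952/15 ≈ 130.13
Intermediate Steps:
D(a) = ⅓ + a/5 (D(a) = a*(⅕) - 1*(-⅓) = a/5 + ⅓ = ⅓ + a/5)
t(q) = 2*q
s = 160 (s = 2*80 = 160)
g(C, F) = -16*F (g(C, F) = -2*F*(3 + 5) = -2*F*8 = -16*F)
s - g(51, D(-11)) = 160 - (-16)*(⅓ + (⅕)*(-11)) = 160 - (-16)*(⅓ - 11/5) = 160 - (-16)*(-28)/15 = 160 - 1*448/15 = 160 - 448/15 = 1952/15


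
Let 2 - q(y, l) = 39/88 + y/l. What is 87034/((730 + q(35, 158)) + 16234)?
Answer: 605060368/117943011 ≈ 5.1301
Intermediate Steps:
q(y, l) = 137/88 - y/l (q(y, l) = 2 - (39/88 + y/l) = 2 + (-39/88 - y/l) = 137/88 - y/l)
87034/((730 + q(35, 158)) + 16234) = 87034/((730 + (137/88 - 1*35/158)) + 16234) = 87034/((730 + (137/88 - 1*35*1/158)) + 16234) = 87034/((730 + (137/88 - 35/158)) + 16234) = 87034/((730 + 9283/6952) + 16234) = 87034/(5084243/6952 + 16234) = 87034/(117943011/6952) = 87034*(6952/117943011) = 605060368/117943011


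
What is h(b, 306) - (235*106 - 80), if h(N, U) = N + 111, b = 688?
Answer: -24031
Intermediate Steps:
h(N, U) = 111 + N
h(b, 306) - (235*106 - 80) = (111 + 688) - (235*106 - 80) = 799 - (24910 - 80) = 799 - 1*24830 = 799 - 24830 = -24031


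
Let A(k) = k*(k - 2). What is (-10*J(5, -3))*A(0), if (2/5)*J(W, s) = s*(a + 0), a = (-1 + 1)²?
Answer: 0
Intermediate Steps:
a = 0 (a = 0² = 0)
A(k) = k*(-2 + k)
J(W, s) = 0 (J(W, s) = 5*(s*(0 + 0))/2 = 5*(s*0)/2 = (5/2)*0 = 0)
(-10*J(5, -3))*A(0) = (-10*0)*(0*(-2 + 0)) = 0*(0*(-2)) = 0*0 = 0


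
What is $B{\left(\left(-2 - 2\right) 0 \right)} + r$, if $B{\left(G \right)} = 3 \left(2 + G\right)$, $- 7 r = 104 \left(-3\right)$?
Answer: $\frac{354}{7} \approx 50.571$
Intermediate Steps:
$r = \frac{312}{7}$ ($r = - \frac{104 \left(-3\right)}{7} = \left(- \frac{1}{7}\right) \left(-312\right) = \frac{312}{7} \approx 44.571$)
$B{\left(G \right)} = 6 + 3 G$
$B{\left(\left(-2 - 2\right) 0 \right)} + r = \left(6 + 3 \left(-2 - 2\right) 0\right) + \frac{312}{7} = \left(6 + 3 \left(\left(-4\right) 0\right)\right) + \frac{312}{7} = \left(6 + 3 \cdot 0\right) + \frac{312}{7} = \left(6 + 0\right) + \frac{312}{7} = 6 + \frac{312}{7} = \frac{354}{7}$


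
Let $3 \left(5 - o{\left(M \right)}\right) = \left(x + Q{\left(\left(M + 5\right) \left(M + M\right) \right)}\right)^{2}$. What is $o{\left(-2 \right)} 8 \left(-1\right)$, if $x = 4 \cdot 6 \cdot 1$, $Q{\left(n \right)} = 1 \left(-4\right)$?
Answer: $\frac{3080}{3} \approx 1026.7$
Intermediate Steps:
$Q{\left(n \right)} = -4$
$x = 24$ ($x = 24 \cdot 1 = 24$)
$o{\left(M \right)} = - \frac{385}{3}$ ($o{\left(M \right)} = 5 - \frac{\left(24 - 4\right)^{2}}{3} = 5 - \frac{20^{2}}{3} = 5 - \frac{400}{3} = - \frac{385}{3}$)
$o{\left(-2 \right)} 8 \left(-1\right) = \left(- \frac{385}{3}\right) 8 \left(-1\right) = \left(- \frac{3080}{3}\right) \left(-1\right) = \frac{3080}{3}$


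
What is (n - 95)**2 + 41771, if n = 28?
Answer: 46260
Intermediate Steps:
(n - 95)**2 + 41771 = (28 - 95)**2 + 41771 = (-67)**2 + 41771 = 4489 + 41771 = 46260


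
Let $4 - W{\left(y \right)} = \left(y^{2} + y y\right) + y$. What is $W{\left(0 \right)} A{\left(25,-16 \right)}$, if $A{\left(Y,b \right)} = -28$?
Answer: $-112$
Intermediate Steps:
$W{\left(y \right)} = 4 - y - 2 y^{2}$ ($W{\left(y \right)} = 4 - \left(\left(y^{2} + y y\right) + y\right) = 4 - \left(\left(y^{2} + y^{2}\right) + y\right) = 4 - \left(2 y^{2} + y\right) = 4 - \left(y + 2 y^{2}\right) = 4 - y - 2 y^{2}$)
$W{\left(0 \right)} A{\left(25,-16 \right)} = \left(4 - 0 - 2 \cdot 0^{2}\right) \left(-28\right) = \left(4 + 0 - 0\right) \left(-28\right) = \left(4 + 0 + 0\right) \left(-28\right) = 4 \left(-28\right) = -112$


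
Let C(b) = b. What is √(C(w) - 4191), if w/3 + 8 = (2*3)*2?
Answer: I*√4179 ≈ 64.645*I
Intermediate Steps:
w = 12 (w = -24 + 3*((2*3)*2) = -24 + 3*(6*2) = -24 + 3*12 = -24 + 36 = 12)
√(C(w) - 4191) = √(12 - 4191) = √(-4179) = I*√4179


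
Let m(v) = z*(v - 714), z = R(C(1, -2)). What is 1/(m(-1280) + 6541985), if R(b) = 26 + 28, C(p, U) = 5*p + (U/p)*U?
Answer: 1/6434309 ≈ 1.5542e-7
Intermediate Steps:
C(p, U) = 5*p + U²/p
R(b) = 54
z = 54
m(v) = -38556 + 54*v (m(v) = 54*(v - 714) = 54*(-714 + v) = -38556 + 54*v)
1/(m(-1280) + 6541985) = 1/((-38556 + 54*(-1280)) + 6541985) = 1/((-38556 - 69120) + 6541985) = 1/(-107676 + 6541985) = 1/6434309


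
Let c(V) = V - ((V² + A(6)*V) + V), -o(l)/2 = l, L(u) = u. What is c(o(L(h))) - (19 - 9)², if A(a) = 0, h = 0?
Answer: -100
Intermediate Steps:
o(l) = -2*l
c(V) = -V² (c(V) = V - ((V² + 0*V) + V) = V - ((V² + 0) + V) = V - (V² + V) = V - (V + V²) = V + (-V - V²) = -V²)
c(o(L(h))) - (19 - 9)² = -(-2*0)² - (19 - 9)² = -1*0² - 1*10² = -1*0 - 1*100 = 0 - 100 = -100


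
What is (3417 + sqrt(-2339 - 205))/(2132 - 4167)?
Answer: -3417/2035 - 4*I*sqrt(159)/2035 ≈ -1.6791 - 0.024785*I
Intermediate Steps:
(3417 + sqrt(-2339 - 205))/(2132 - 4167) = (3417 + sqrt(-2544))/(-2035) = (3417 + 4*I*sqrt(159))*(-1/2035) = -3417/2035 - 4*I*sqrt(159)/2035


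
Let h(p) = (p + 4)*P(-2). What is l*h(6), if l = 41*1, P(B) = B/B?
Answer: 410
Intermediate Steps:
P(B) = 1
h(p) = 4 + p (h(p) = (p + 4)*1 = (4 + p)*1 = 4 + p)
l = 41
l*h(6) = 41*(4 + 6) = 41*10 = 410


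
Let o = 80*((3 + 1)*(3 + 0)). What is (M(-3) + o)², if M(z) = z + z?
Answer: 910116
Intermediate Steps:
M(z) = 2*z
o = 960 (o = 80*(4*3) = 80*12 = 960)
(M(-3) + o)² = (2*(-3) + 960)² = (-6 + 960)² = 954² = 910116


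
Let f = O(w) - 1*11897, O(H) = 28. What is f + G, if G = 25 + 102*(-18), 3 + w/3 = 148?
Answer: -13680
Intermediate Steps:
w = 435 (w = -9 + 3*148 = -9 + 444 = 435)
G = -1811 (G = 25 - 1836 = -1811)
f = -11869 (f = 28 - 1*11897 = 28 - 11897 = -11869)
f + G = -11869 - 1811 = -13680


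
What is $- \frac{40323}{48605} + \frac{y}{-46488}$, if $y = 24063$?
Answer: $- \frac{78054301}{57937160} \approx -1.3472$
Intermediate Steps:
$- \frac{40323}{48605} + \frac{y}{-46488} = - \frac{40323}{48605} + \frac{24063}{-46488} = \left(-40323\right) \frac{1}{48605} + 24063 \left(- \frac{1}{46488}\right) = - \frac{40323}{48605} - \frac{617}{1192} = - \frac{78054301}{57937160}$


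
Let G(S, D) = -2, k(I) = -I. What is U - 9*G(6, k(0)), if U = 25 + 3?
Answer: 46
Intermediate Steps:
U = 28
U - 9*G(6, k(0)) = 28 - 9*(-2) = 28 + 18 = 46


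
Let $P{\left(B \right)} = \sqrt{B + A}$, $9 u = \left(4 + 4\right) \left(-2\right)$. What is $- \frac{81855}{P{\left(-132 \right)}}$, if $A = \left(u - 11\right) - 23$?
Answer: $\frac{49113 i \sqrt{1510}}{302} \approx 6319.4 i$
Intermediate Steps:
$u = - \frac{16}{9}$ ($u = \frac{\left(4 + 4\right) \left(-2\right)}{9} = \frac{8 \left(-2\right)}{9} = \frac{1}{9} \left(-16\right) = - \frac{16}{9} \approx -1.7778$)
$A = - \frac{322}{9}$ ($A = \left(- \frac{16}{9} - 11\right) - 23 = - \frac{115}{9} - 23 = - \frac{322}{9} \approx -35.778$)
$P{\left(B \right)} = \sqrt{- \frac{322}{9} + B}$ ($P{\left(B \right)} = \sqrt{B - \frac{322}{9}} = \sqrt{- \frac{322}{9} + B}$)
$- \frac{81855}{P{\left(-132 \right)}} = - \frac{81855}{\frac{1}{3} \sqrt{-322 + 9 \left(-132\right)}} = - \frac{81855}{\frac{1}{3} \sqrt{-322 - 1188}} = - \frac{81855}{\frac{1}{3} \sqrt{-1510}} = - \frac{81855}{\frac{1}{3} i \sqrt{1510}} = - 81855 \left(- \frac{3 i \sqrt{1510}}{1510}\right) = \frac{49113 i \sqrt{1510}}{302}$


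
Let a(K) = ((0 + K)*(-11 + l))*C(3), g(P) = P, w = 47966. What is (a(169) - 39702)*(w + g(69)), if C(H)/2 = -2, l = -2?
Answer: -1484953990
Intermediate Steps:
C(H) = -4 (C(H) = 2*(-2) = -4)
a(K) = 52*K (a(K) = ((0 + K)*(-11 - 2))*(-4) = (K*(-13))*(-4) = -13*K*(-4) = 52*K)
(a(169) - 39702)*(w + g(69)) = (52*169 - 39702)*(47966 + 69) = (8788 - 39702)*48035 = -30914*48035 = -1484953990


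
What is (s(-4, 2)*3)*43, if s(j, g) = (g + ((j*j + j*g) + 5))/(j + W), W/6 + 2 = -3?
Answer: -1935/34 ≈ -56.912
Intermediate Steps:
W = -30 (W = -12 + 6*(-3) = -12 - 18 = -30)
s(j, g) = (5 + g + j² + g*j)/(-30 + j) (s(j, g) = (g + ((j*j + j*g) + 5))/(j - 30) = (g + ((j² + g*j) + 5))/(-30 + j) = (g + (5 + j² + g*j))/(-30 + j) = (5 + g + j² + g*j)/(-30 + j))
(s(-4, 2)*3)*43 = (((5 + 2 + (-4)² + 2*(-4))/(-30 - 4))*3)*43 = (((5 + 2 + 16 - 8)/(-34))*3)*43 = (-1/34*15*3)*43 = -15/34*3*43 = -45/34*43 = -1935/34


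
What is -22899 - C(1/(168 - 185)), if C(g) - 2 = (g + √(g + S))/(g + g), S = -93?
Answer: -45803/2 + I*√26894/2 ≈ -22902.0 + 81.997*I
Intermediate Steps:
C(g) = 2 + (g + √(-93 + g))/(2*g) (C(g) = 2 + (g + √(g - 93))/(g + g) = 2 + (g + √(-93 + g))/((2*g)) = 2 + (g + √(-93 + g))*(1/(2*g)) = 2 + (g + √(-93 + g))/(2*g))
-22899 - C(1/(168 - 185)) = -22899 - (√(-93 + 1/(168 - 185)) + 5/(168 - 185))/(2*(1/(168 - 185))) = -22899 - (√(-93 + 1/(-17)) + 5/(-17))/(2*(1/(-17))) = -22899 - (√(-93 - 1/17) + 5*(-1/17))/(2*(-1/17)) = -22899 - (-17)*(√(-1582/17) - 5/17)/2 = -22899 - (-17)*(I*√26894/17 - 5/17)/2 = -22899 - (-17)*(-5/17 + I*√26894/17)/2 = -22899 - (5/2 - I*√26894/2) = -22899 + (-5/2 + I*√26894/2) = -45803/2 + I*√26894/2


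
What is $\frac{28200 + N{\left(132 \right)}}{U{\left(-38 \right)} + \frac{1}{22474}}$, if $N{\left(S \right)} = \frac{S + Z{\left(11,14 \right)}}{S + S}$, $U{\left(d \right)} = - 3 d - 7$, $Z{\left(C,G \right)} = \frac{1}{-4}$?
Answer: $\frac{334634792299}{1269691632} \approx 263.56$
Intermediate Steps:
$Z{\left(C,G \right)} = - \frac{1}{4}$
$U{\left(d \right)} = -7 - 3 d$
$N{\left(S \right)} = \frac{- \frac{1}{4} + S}{2 S}$ ($N{\left(S \right)} = \frac{S - \frac{1}{4}}{S + S} = \frac{- \frac{1}{4} + S}{2 S}$)
$\frac{28200 + N{\left(132 \right)}}{U{\left(-38 \right)} + \frac{1}{22474}} = \frac{28200 + \frac{-1 + 4 \cdot 132}{8 \cdot 132}}{\left(-7 - -114\right) + \frac{1}{22474}} = \frac{28200 + \frac{1}{8} \cdot \frac{1}{132} \left(-1 + 528\right)}{\left(-7 + 114\right) + \frac{1}{22474}} = \frac{28200 + \frac{1}{8} \cdot \frac{1}{132} \cdot 527}{107 + \frac{1}{22474}} = \frac{28200 + \frac{527}{1056}}{\frac{2404719}{22474}} = \frac{29779727}{1056} \cdot \frac{22474}{2404719} = \frac{334634792299}{1269691632}$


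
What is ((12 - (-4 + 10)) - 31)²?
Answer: 625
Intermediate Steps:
((12 - (-4 + 10)) - 31)² = ((12 - 1*6) - 31)² = ((12 - 6) - 31)² = (6 - 31)² = (-25)² = 625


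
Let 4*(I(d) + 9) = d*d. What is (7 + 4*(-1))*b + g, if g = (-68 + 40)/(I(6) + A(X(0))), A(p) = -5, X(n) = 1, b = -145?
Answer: -2147/5 ≈ -429.40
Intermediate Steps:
I(d) = -9 + d**2/4 (I(d) = -9 + (d*d)/4 = -9 + d**2/4)
g = 28/5 (g = (-68 + 40)/((-9 + (1/4)*6**2) - 5) = -28/((-9 + (1/4)*36) - 5) = -28/((-9 + 9) - 5) = -28/(0 - 5) = -28/(-5) = -28*(-1/5) = 28/5 ≈ 5.6000)
(7 + 4*(-1))*b + g = (7 + 4*(-1))*(-145) + 28/5 = (7 - 4)*(-145) + 28/5 = 3*(-145) + 28/5 = -435 + 28/5 = -2147/5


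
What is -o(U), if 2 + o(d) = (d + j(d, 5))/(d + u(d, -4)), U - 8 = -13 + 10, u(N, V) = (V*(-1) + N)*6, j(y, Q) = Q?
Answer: 108/59 ≈ 1.8305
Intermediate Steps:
u(N, V) = -6*V + 6*N (u(N, V) = (-V + N)*6 = (N - V)*6 = -6*V + 6*N)
U = 5 (U = 8 + (-13 + 10) = 8 - 3 = 5)
o(d) = -2 + (5 + d)/(24 + 7*d) (o(d) = -2 + (d + 5)/(d + (-6*(-4) + 6*d)) = -2 + (5 + d)/(d + (24 + 6*d)) = -2 + (5 + d)/(24 + 7*d))
-o(U) = -(-43 - 13*5)/(24 + 7*5) = -(-43 - 65)/(24 + 35) = -(-108)/59 = -1*(-108/59) = 108/59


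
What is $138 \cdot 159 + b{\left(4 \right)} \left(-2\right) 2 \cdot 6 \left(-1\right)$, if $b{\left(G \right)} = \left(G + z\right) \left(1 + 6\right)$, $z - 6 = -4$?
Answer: $22950$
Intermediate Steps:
$z = 2$ ($z = 6 - 4 = 2$)
$b{\left(G \right)} = 14 + 7 G$ ($b{\left(G \right)} = \left(G + 2\right) \left(1 + 6\right) = \left(2 + G\right) 7 = 14 + 7 G$)
$138 \cdot 159 + b{\left(4 \right)} \left(-2\right) 2 \cdot 6 \left(-1\right) = 138 \cdot 159 + \left(14 + 7 \cdot 4\right) \left(-2\right) 2 \cdot 6 \left(-1\right) = 21942 + \left(14 + 28\right) \left(-2\right) 12 \left(-1\right) = 21942 + 42 \left(-2\right) \left(-12\right) = 21942 - -1008 = 21942 + 1008 = 22950$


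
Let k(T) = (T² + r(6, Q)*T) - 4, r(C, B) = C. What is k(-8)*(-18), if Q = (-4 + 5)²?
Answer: -216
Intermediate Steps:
Q = 1 (Q = 1² = 1)
k(T) = -4 + T² + 6*T (k(T) = (T² + 6*T) - 4 = -4 + T² + 6*T)
k(-8)*(-18) = (-4 + (-8)² + 6*(-8))*(-18) = (-4 + 64 - 48)*(-18) = 12*(-18) = -216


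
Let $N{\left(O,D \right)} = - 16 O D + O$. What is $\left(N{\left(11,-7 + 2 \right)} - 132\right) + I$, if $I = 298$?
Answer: $1057$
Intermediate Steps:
$N{\left(O,D \right)} = O - 16 D O$ ($N{\left(O,D \right)} = - 16 D O + O = O - 16 D O$)
$\left(N{\left(11,-7 + 2 \right)} - 132\right) + I = \left(11 \left(1 - 16 \left(-7 + 2\right)\right) - 132\right) + 298 = \left(11 \left(1 - -80\right) - 132\right) + 298 = \left(11 \left(1 + 80\right) - 132\right) + 298 = \left(11 \cdot 81 - 132\right) + 298 = \left(891 - 132\right) + 298 = 759 + 298 = 1057$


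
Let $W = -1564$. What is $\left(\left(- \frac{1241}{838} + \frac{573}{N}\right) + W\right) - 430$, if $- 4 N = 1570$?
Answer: $- \frac{1313647553}{657830} \approx -1996.9$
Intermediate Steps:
$N = - \frac{785}{2}$ ($N = \left(- \frac{1}{4}\right) 1570 = - \frac{785}{2} \approx -392.5$)
$\left(\left(- \frac{1241}{838} + \frac{573}{N}\right) + W\right) - 430 = \left(\left(- \frac{1241}{838} + \frac{573}{- \frac{785}{2}}\right) - 1564\right) - 430 = \left(\left(\left(-1241\right) \frac{1}{838} + 573 \left(- \frac{2}{785}\right)\right) - 1564\right) - 430 = \left(\left(- \frac{1241}{838} - \frac{1146}{785}\right) - 1564\right) - 430 = \left(- \frac{1934533}{657830} - 1564\right) - 430 = - \frac{1030780653}{657830} - 430 = - \frac{1313647553}{657830}$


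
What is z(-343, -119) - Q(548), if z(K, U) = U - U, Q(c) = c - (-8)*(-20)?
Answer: -388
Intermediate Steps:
Q(c) = -160 + c (Q(c) = c - 1*160 = c - 160 = -160 + c)
z(K, U) = 0
z(-343, -119) - Q(548) = 0 - (-160 + 548) = 0 - 1*388 = 0 - 388 = -388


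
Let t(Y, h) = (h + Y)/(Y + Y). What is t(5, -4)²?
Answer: 1/100 ≈ 0.010000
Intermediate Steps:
t(Y, h) = (Y + h)/(2*Y) (t(Y, h) = (Y + h)/((2*Y)) = (Y + h)*(1/(2*Y)) = (Y + h)/(2*Y))
t(5, -4)² = ((½)*(5 - 4)/5)² = ((½)*(⅕)*1)² = (⅒)² = 1/100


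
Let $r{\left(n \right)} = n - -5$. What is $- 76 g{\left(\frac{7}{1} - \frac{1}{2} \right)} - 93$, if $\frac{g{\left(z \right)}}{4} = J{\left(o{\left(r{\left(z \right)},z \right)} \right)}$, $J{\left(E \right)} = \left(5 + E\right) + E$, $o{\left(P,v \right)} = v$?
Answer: $-5565$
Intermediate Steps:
$r{\left(n \right)} = 5 + n$ ($r{\left(n \right)} = n + 5 = 5 + n$)
$J{\left(E \right)} = 5 + 2 E$
$g{\left(z \right)} = 20 + 8 z$ ($g{\left(z \right)} = 4 \left(5 + 2 z\right) = 20 + 8 z$)
$- 76 g{\left(\frac{7}{1} - \frac{1}{2} \right)} - 93 = - 76 \left(20 + 8 \left(\frac{7}{1} - \frac{1}{2}\right)\right) - 93 = - 76 \left(20 + 8 \left(7 \cdot 1 - \frac{1}{2}\right)\right) - 93 = - 76 \left(20 + 8 \left(7 - \frac{1}{2}\right)\right) - 93 = - 76 \left(20 + 8 \cdot \frac{13}{2}\right) - 93 = - 76 \left(20 + 52\right) - 93 = \left(-76\right) 72 - 93 = -5472 - 93 = -5565$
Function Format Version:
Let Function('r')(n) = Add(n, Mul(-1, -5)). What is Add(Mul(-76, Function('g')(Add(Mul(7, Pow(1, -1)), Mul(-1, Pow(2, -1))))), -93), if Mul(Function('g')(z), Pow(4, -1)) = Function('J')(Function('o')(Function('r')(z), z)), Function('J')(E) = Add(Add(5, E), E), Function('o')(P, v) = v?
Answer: -5565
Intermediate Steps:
Function('r')(n) = Add(5, n) (Function('r')(n) = Add(n, 5) = Add(5, n))
Function('J')(E) = Add(5, Mul(2, E))
Function('g')(z) = Add(20, Mul(8, z)) (Function('g')(z) = Mul(4, Add(5, Mul(2, z))) = Add(20, Mul(8, z)))
Add(Mul(-76, Function('g')(Add(Mul(7, Pow(1, -1)), Mul(-1, Pow(2, -1))))), -93) = Add(Mul(-76, Add(20, Mul(8, Add(Mul(7, Pow(1, -1)), Mul(-1, Pow(2, -1)))))), -93) = Add(Mul(-76, Add(20, Mul(8, Add(Mul(7, 1), Mul(-1, Rational(1, 2)))))), -93) = Add(Mul(-76, Add(20, Mul(8, Add(7, Rational(-1, 2))))), -93) = Add(Mul(-76, Add(20, Mul(8, Rational(13, 2)))), -93) = Add(Mul(-76, Add(20, 52)), -93) = Add(Mul(-76, 72), -93) = Add(-5472, -93) = -5565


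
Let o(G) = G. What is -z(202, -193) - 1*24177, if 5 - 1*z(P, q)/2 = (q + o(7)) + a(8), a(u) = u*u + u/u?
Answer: -24429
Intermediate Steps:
a(u) = 1 + u**2 (a(u) = u**2 + 1 = 1 + u**2)
z(P, q) = -134 - 2*q (z(P, q) = 10 - 2*((q + 7) + (1 + 8**2)) = 10 - 2*((7 + q) + (1 + 64)) = 10 - 2*((7 + q) + 65) = 10 - 2*(72 + q) = 10 + (-144 - 2*q) = -134 - 2*q)
-z(202, -193) - 1*24177 = -(-134 - 2*(-193)) - 1*24177 = -(-134 + 386) - 24177 = -1*252 - 24177 = -252 - 24177 = -24429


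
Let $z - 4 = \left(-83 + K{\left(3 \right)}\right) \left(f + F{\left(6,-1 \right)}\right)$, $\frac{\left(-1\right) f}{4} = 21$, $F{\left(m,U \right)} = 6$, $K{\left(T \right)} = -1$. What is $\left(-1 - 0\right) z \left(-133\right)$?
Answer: $871948$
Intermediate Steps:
$f = -84$ ($f = \left(-4\right) 21 = -84$)
$z = 6556$ ($z = 4 + \left(-83 - 1\right) \left(-84 + 6\right) = 4 - -6552 = 4 + 6552 = 6556$)
$\left(-1 - 0\right) z \left(-133\right) = \left(-1 - 0\right) 6556 \left(-133\right) = \left(-1 + 0\right) 6556 \left(-133\right) = \left(-1\right) 6556 \left(-133\right) = \left(-6556\right) \left(-133\right) = 871948$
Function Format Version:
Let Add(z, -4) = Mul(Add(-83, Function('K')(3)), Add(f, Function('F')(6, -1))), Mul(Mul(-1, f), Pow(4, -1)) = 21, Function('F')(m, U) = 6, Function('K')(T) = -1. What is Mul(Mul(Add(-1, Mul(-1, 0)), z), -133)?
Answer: 871948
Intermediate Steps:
f = -84 (f = Mul(-4, 21) = -84)
z = 6556 (z = Add(4, Mul(Add(-83, -1), Add(-84, 6))) = Add(4, Mul(-84, -78)) = Add(4, 6552) = 6556)
Mul(Mul(Add(-1, Mul(-1, 0)), z), -133) = Mul(Mul(Add(-1, Mul(-1, 0)), 6556), -133) = Mul(Mul(Add(-1, 0), 6556), -133) = Mul(Mul(-1, 6556), -133) = Mul(-6556, -133) = 871948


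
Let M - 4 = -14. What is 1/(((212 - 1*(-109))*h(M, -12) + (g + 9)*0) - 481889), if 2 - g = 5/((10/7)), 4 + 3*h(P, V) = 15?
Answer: -1/480712 ≈ -2.0802e-6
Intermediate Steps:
M = -10 (M = 4 - 14 = -10)
h(P, V) = 11/3 (h(P, V) = -4/3 + (⅓)*15 = -4/3 + 5 = 11/3)
g = -3/2 (g = 2 - 5/(10/7) = 2 - 5/(10*(⅐)) = 2 - 5/10/7 = 2 - 5*7/10 = 2 - 1*7/2 = 2 - 7/2 = -3/2 ≈ -1.5000)
1/(((212 - 1*(-109))*h(M, -12) + (g + 9)*0) - 481889) = 1/(((212 - 1*(-109))*(11/3) + (-3/2 + 9)*0) - 481889) = 1/(((212 + 109)*(11/3) + (15/2)*0) - 481889) = 1/((321*(11/3) + 0) - 481889) = 1/((1177 + 0) - 481889) = 1/(1177 - 481889) = 1/(-480712) = -1/480712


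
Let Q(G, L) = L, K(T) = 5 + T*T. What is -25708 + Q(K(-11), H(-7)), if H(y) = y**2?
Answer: -25659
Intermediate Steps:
K(T) = 5 + T**2
-25708 + Q(K(-11), H(-7)) = -25708 + (-7)**2 = -25708 + 49 = -25659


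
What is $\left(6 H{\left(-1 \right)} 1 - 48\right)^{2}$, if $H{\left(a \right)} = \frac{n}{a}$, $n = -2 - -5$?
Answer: $4356$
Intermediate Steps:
$n = 3$ ($n = -2 + 5 = 3$)
$H{\left(a \right)} = \frac{3}{a}$
$\left(6 H{\left(-1 \right)} 1 - 48\right)^{2} = \left(6 \frac{3}{-1} \cdot 1 - 48\right)^{2} = \left(6 \cdot 3 \left(-1\right) 1 - 48\right)^{2} = \left(6 \left(-3\right) 1 - 48\right)^{2} = \left(\left(-18\right) 1 - 48\right)^{2} = \left(-18 - 48\right)^{2} = \left(-66\right)^{2} = 4356$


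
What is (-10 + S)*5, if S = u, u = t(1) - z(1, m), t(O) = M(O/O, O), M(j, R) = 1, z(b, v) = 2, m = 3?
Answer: -55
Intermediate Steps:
t(O) = 1
u = -1 (u = 1 - 1*2 = 1 - 2 = -1)
S = -1
(-10 + S)*5 = (-10 - 1)*5 = -11*5 = -55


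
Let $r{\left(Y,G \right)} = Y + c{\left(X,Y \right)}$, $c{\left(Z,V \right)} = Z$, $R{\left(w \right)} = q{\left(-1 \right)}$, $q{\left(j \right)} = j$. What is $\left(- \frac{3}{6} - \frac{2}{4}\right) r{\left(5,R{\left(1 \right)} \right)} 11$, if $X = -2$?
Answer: $-33$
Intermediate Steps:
$R{\left(w \right)} = -1$
$r{\left(Y,G \right)} = -2 + Y$ ($r{\left(Y,G \right)} = Y - 2 = -2 + Y$)
$\left(- \frac{3}{6} - \frac{2}{4}\right) r{\left(5,R{\left(1 \right)} \right)} 11 = \left(- \frac{3}{6} - \frac{2}{4}\right) \left(-2 + 5\right) 11 = \left(\left(-3\right) \frac{1}{6} - \frac{1}{2}\right) 3 \cdot 11 = \left(- \frac{1}{2} - \frac{1}{2}\right) 3 \cdot 11 = \left(-1\right) 3 \cdot 11 = \left(-3\right) 11 = -33$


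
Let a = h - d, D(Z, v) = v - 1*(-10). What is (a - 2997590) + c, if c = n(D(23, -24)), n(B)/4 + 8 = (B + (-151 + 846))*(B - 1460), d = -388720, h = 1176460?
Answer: -5447618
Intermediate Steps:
D(Z, v) = 10 + v (D(Z, v) = v + 10 = 10 + v)
a = 1565180 (a = 1176460 - 1*(-388720) = 1176460 + 388720 = 1565180)
n(B) = -32 + 4*(-1460 + B)*(695 + B) (n(B) = -32 + 4*((B + (-151 + 846))*(B - 1460)) = -32 + 4*((B + 695)*(-1460 + B)) = -32 + 4*((695 + B)*(-1460 + B)) = -32 + 4*((-1460 + B)*(695 + B)) = -32 + 4*(-1460 + B)*(695 + B))
c = -4015208 (c = -4058832 - 3060*(10 - 24) + 4*(10 - 24)**2 = -4058832 - 3060*(-14) + 4*(-14)**2 = -4058832 + 42840 + 4*196 = -4058832 + 42840 + 784 = -4015208)
(a - 2997590) + c = (1565180 - 2997590) - 4015208 = -1432410 - 4015208 = -5447618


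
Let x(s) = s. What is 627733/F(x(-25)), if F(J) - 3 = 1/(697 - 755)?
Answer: 36408514/173 ≈ 2.1045e+5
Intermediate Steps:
F(J) = 173/58 (F(J) = 3 + 1/(697 - 755) = 3 + 1/(-58) = 3 - 1/58 = 173/58)
627733/F(x(-25)) = 627733/(173/58) = 627733*(58/173) = 36408514/173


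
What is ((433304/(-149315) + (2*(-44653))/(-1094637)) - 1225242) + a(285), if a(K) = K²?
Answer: -186985147414487393/163445723655 ≈ -1.1440e+6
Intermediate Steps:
((433304/(-149315) + (2*(-44653))/(-1094637)) - 1225242) + a(285) = ((433304/(-149315) + (2*(-44653))/(-1094637)) - 1225242) + 285² = ((433304*(-1/149315) - 89306*(-1/1094637)) - 1225242) + 81225 = ((-433304/149315 + 89306/1094637) - 1225242) + 81225 = (-460975865258/163445723655 - 1225242) + 81225 = -200261026318364768/163445723655 + 81225 = -186985147414487393/163445723655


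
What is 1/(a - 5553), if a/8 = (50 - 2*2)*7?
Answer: -1/2977 ≈ -0.00033591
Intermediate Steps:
a = 2576 (a = 8*((50 - 2*2)*7) = 8*((50 - 4)*7) = 8*(46*7) = 8*322 = 2576)
1/(a - 5553) = 1/(2576 - 5553) = 1/(-2977) = -1/2977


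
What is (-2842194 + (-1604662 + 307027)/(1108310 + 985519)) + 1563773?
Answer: -892265420548/697943 ≈ -1.2784e+6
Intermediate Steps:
(-2842194 + (-1604662 + 307027)/(1108310 + 985519)) + 1563773 = (-2842194 - 1297635/2093829) + 1563773 = (-2842194 - 1297635*1/2093829) + 1563773 = (-2842194 - 432545/697943) + 1563773 = -1983689839487/697943 + 1563773 = -892265420548/697943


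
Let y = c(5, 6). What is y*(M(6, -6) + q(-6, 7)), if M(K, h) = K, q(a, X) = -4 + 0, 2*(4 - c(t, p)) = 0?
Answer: 8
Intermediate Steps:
c(t, p) = 4 (c(t, p) = 4 - 1/2*0 = 4 + 0 = 4)
q(a, X) = -4
y = 4
y*(M(6, -6) + q(-6, 7)) = 4*(6 - 4) = 4*2 = 8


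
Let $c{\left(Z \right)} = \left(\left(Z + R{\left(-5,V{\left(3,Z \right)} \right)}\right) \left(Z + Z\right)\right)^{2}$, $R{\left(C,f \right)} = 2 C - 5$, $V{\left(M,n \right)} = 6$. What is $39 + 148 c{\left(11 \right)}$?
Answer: $1146151$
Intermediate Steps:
$R{\left(C,f \right)} = -5 + 2 C$
$c{\left(Z \right)} = 4 Z^{2} \left(-15 + Z\right)^{2}$ ($c{\left(Z \right)} = \left(\left(Z + \left(-5 + 2 \left(-5\right)\right)\right) \left(Z + Z\right)\right)^{2} = \left(\left(Z - 15\right) 2 Z\right)^{2} = \left(\left(-15 + Z\right) 2 Z\right)^{2} = \left(2 Z \left(-15 + Z\right)\right)^{2} = 4 Z^{2} \left(-15 + Z\right)^{2}$)
$39 + 148 c{\left(11 \right)} = 39 + 148 \cdot 4 \cdot 11^{2} \left(-15 + 11\right)^{2} = 39 + 148 \cdot 4 \cdot 121 \left(-4\right)^{2} = 39 + 148 \cdot 4 \cdot 121 \cdot 16 = 39 + 148 \cdot 7744 = 39 + 1146112 = 1146151$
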